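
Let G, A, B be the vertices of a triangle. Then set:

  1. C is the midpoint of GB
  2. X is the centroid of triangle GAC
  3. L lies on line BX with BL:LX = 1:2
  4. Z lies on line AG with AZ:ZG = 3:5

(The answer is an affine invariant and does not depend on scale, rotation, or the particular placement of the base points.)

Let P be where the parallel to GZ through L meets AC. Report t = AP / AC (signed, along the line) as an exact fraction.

t = 13/9

Set G = (0, 0), A = (1, 0), B = (0, 1); any affine frame gives the same invariant.
1. C is the midpoint of GB ⇒ C = (0, 1/2)
2. X is the centroid of triangle GAC ⇒ X = (1/3, 1/6)
3. L lies on line BX with BL:LX = 1:2 ⇒ L = (1/9, 13/18)
4. Z lies on line AG with AZ:ZG = 3:5 ⇒ Z = (5/8, 0)
through L parallel to GZ: direction (5/8, 0); meets AC at P = (-4/9, 13/18)
P = A + t·(C−A) with t = 13/9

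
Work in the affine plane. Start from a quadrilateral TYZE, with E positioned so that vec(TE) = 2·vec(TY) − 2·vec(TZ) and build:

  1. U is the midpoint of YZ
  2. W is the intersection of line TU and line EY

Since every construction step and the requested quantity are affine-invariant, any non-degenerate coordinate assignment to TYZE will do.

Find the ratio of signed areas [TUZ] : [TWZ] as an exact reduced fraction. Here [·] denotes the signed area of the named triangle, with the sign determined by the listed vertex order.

Choose coordinates T = (0, 0), Y = (1, 0), Z = (0, 1), E = (2, -2).
1. U is the midpoint of YZ ⇒ U = (1/2, 1/2)
2. W is the intersection of line TU and line EY ⇒ W = (2/3, 2/3)
2·[TUZ] = 1/2, 2·[TWZ] = 2/3
[TUZ]:[TWZ] = 1/2:2/3 = 3/4

[TUZ]:[TWZ] = 3/4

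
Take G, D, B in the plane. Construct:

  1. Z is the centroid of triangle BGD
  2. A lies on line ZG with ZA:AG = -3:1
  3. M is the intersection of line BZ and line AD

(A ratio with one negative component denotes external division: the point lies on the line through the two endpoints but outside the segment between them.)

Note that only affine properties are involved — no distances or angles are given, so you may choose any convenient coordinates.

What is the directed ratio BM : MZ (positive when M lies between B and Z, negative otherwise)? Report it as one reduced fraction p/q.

BM:MZ = -8/3

Set G = (0, 0), D = (1, 0), B = (0, 1); any affine frame gives the same invariant.
1. Z is the centroid of triangle BGD ⇒ Z = (1/3, 1/3)
2. A lies on line ZG with ZA:AG = -3:1 ⇒ A = (-1/6, -1/6)
3. M is the intersection of line BZ and line AD ⇒ M = (8/15, -1/15)
M = B + t·(Z−B) with t = 8/5, so BM:MZ = t:(1−t) = 8/5:-3/5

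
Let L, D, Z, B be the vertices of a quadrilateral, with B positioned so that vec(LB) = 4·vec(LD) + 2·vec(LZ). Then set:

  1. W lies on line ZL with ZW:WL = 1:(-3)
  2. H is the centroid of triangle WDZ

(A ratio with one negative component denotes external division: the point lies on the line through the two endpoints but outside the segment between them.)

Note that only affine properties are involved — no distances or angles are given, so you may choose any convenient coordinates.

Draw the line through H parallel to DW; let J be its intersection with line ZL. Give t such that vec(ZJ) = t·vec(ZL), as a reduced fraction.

Assign L = (0, 0), D = (1, 0), Z = (0, 1), B = (4, 2) — the answer is frame-independent, so this choice is without loss of generality.
1. W lies on line ZL with ZW:WL = 1:(-3) ⇒ W = (0, 3/2)
2. H is the centroid of triangle WDZ ⇒ H = (1/3, 5/6)
through H parallel to DW: direction (-1, 3/2); meets ZL at J = (0, 4/3)
J = Z + t·(L−Z) with t = -1/3

t = -1/3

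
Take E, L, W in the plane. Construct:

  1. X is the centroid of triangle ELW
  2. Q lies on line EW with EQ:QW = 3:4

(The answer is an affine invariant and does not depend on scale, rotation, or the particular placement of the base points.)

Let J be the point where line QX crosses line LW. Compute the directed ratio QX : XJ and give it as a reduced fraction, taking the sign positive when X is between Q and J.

QX:XJ = 5/7

Assign E = (0, 0), L = (1, 0), W = (0, 1) — the answer is frame-independent, so this choice is without loss of generality.
1. X is the centroid of triangle ELW ⇒ X = (1/3, 1/3)
2. Q lies on line EW with EQ:QW = 3:4 ⇒ Q = (0, 3/7)
line QX meets LW at J = (4/5, 1/5)
X = Q + t·(J−Q) with t = 5/12, so QX:XJ = 5/12:7/12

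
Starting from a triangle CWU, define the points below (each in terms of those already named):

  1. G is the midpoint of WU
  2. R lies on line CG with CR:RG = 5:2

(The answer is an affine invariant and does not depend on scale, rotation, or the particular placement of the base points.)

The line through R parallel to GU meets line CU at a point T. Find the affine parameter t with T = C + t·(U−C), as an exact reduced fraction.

t = 5/7

Work in coordinates with C = (0, 0), W = (1, 0), U = (0, 1).
1. G is the midpoint of WU ⇒ G = (1/2, 1/2)
2. R lies on line CG with CR:RG = 5:2 ⇒ R = (5/14, 5/14)
through R parallel to GU: direction (-1/2, 1/2); meets CU at T = (0, 5/7)
T = C + t·(U−C) with t = 5/7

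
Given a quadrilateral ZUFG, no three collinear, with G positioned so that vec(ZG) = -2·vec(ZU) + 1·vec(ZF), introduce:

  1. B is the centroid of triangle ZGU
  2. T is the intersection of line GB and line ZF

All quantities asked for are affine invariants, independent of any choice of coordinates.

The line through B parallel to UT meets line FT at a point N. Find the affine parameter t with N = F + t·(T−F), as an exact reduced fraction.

t = 11/12

Set Z = (0, 0), U = (1, 0), F = (0, 1), G = (-2, 1); any affine frame gives the same invariant.
1. B is the centroid of triangle ZGU ⇒ B = (-1/3, 1/3)
2. T is the intersection of line GB and line ZF ⇒ T = (0, 1/5)
through B parallel to UT: direction (-1, 1/5); meets FT at N = (0, 4/15)
N = F + t·(T−F) with t = 11/12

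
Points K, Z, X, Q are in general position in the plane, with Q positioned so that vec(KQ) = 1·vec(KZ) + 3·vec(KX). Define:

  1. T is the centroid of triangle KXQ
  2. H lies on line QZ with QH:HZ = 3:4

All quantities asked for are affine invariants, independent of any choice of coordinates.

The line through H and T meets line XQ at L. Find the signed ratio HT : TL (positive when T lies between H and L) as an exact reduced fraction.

Choose coordinates K = (0, 0), Z = (1, 0), X = (0, 1), Q = (1, 3).
1. T is the centroid of triangle KXQ ⇒ T = (1/3, 4/3)
2. H lies on line QZ with QH:HZ = 3:4 ⇒ H = (1, 12/7)
line HT meets XQ at L = (1/10, 6/5)
T = H + t·(L−H) with t = 20/27, so HT:TL = 20/27:7/27

HT:TL = 20/7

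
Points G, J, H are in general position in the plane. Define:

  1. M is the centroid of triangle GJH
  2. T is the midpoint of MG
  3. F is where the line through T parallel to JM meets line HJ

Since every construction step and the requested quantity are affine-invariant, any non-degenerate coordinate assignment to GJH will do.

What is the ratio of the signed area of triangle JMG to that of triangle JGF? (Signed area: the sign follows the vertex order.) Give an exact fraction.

Set G = (0, 0), J = (1, 0), H = (0, 1); any affine frame gives the same invariant.
1. M is the centroid of triangle GJH ⇒ M = (1/3, 1/3)
2. T is the midpoint of MG ⇒ T = (1/6, 1/6)
3. F is where the line through T parallel to JM meets line HJ ⇒ F = (3/2, -1/2)
2·[JMG] = 1/3, 2·[JGF] = 1/2
[JMG]:[JGF] = 1/3:1/2 = 2/3

[JMG]:[JGF] = 2/3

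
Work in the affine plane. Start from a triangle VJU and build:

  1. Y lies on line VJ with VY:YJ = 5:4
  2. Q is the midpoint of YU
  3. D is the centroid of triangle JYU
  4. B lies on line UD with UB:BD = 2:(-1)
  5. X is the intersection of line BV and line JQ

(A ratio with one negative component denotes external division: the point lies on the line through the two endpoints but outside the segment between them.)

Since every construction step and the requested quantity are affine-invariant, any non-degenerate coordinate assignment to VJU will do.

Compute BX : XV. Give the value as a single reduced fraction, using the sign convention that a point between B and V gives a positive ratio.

Choose coordinates V = (0, 0), J = (1, 0), U = (0, 1).
1. Y lies on line VJ with VY:YJ = 5:4 ⇒ Y = (5/9, 0)
2. Q is the midpoint of YU ⇒ Q = (5/18, 1/2)
3. D is the centroid of triangle JYU ⇒ D = (14/27, 1/3)
4. B lies on line UD with UB:BD = 2:(-1) ⇒ B = (28/27, -1/3)
5. X is the intersection of line BV and line JQ ⇒ X = (28/15, -3/5)
X = B + t·(V−B) with t = -4/5, so BX:XV = t:(1−t) = -4/5:9/5

BX:XV = -4/9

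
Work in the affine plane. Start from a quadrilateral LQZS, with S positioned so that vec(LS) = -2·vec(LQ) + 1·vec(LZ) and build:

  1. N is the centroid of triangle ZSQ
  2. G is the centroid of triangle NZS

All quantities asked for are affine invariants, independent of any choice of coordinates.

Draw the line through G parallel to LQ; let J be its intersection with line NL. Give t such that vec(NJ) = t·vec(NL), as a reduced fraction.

t = -1/3

Work in coordinates with L = (0, 0), Q = (1, 0), Z = (0, 1), S = (-2, 1).
1. N is the centroid of triangle ZSQ ⇒ N = (-1/3, 2/3)
2. G is the centroid of triangle NZS ⇒ G = (-7/9, 8/9)
through G parallel to LQ: direction (1, 0); meets NL at J = (-4/9, 8/9)
J = N + t·(L−N) with t = -1/3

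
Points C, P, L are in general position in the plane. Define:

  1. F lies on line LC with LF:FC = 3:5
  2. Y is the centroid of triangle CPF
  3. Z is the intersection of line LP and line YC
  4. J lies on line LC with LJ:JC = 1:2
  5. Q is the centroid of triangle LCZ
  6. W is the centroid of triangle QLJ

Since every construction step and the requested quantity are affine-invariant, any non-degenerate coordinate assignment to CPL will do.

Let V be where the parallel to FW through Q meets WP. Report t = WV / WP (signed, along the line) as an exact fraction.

t = 80/357

Choose coordinates C = (0, 0), P = (1, 0), L = (0, 1).
1. F lies on line LC with LF:FC = 3:5 ⇒ F = (0, 5/8)
2. Y is the centroid of triangle CPF ⇒ Y = (1/3, 5/24)
3. Z is the intersection of line LP and line YC ⇒ Z = (8/13, 5/13)
4. J lies on line LC with LJ:JC = 1:2 ⇒ J = (0, 2/3)
5. Q is the centroid of triangle LCZ ⇒ Q = (8/39, 6/13)
6. W is the centroid of triangle QLJ ⇒ W = (8/117, 83/117)
through Q parallel to FW: direction (8/117, 79/936); meets WP at V = (11576/41769, 22991/41769)
V = W + t·(P−W) with t = 80/357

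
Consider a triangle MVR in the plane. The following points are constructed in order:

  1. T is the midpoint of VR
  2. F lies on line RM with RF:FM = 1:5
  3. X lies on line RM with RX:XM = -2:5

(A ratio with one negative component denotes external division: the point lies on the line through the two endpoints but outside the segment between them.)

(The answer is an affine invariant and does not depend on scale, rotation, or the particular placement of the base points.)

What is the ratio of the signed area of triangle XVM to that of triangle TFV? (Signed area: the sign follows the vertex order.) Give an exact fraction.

[XVM]:[TFV] = -20

Set M = (0, 0), V = (1, 0), R = (0, 1); any affine frame gives the same invariant.
1. T is the midpoint of VR ⇒ T = (1/2, 1/2)
2. F lies on line RM with RF:FM = 1:5 ⇒ F = (0, 5/6)
3. X lies on line RM with RX:XM = -2:5 ⇒ X = (0, 5/3)
2·[XVM] = -5/3, 2·[TFV] = 1/12
[XVM]:[TFV] = -5/3:1/12 = -20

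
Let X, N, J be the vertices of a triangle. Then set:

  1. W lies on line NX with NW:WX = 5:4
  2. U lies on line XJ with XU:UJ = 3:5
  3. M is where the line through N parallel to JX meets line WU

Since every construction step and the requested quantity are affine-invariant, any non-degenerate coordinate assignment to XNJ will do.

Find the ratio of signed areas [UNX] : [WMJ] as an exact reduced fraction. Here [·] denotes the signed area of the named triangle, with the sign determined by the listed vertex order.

Work in coordinates with X = (0, 0), N = (1, 0), J = (0, 1).
1. W lies on line NX with NW:WX = 5:4 ⇒ W = (4/9, 0)
2. U lies on line XJ with XU:UJ = 3:5 ⇒ U = (0, 3/8)
3. M is where the line through N parallel to JX meets line WU ⇒ M = (1, -15/32)
2·[UNX] = -3/8, 2·[WMJ] = 25/72
[UNX]:[WMJ] = -3/8:25/72 = -27/25

[UNX]:[WMJ] = -27/25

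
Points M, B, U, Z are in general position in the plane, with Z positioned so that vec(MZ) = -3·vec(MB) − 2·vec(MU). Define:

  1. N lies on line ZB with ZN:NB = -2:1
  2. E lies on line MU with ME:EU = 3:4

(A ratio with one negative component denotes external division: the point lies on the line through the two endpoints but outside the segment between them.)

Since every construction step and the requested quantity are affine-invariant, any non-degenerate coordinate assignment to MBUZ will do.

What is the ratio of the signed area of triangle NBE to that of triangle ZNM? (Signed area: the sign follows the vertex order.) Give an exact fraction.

Assign M = (0, 0), B = (1, 0), U = (0, 1), Z = (-3, -2) — the answer is frame-independent, so this choice is without loss of generality.
1. N lies on line ZB with ZN:NB = -2:1 ⇒ N = (5, 2)
2. E lies on line MU with ME:EU = 3:4 ⇒ E = (0, 3/7)
2·[NBE] = -26/7, 2·[ZNM] = 4
[NBE]:[ZNM] = -26/7:4 = -13/14

[NBE]:[ZNM] = -13/14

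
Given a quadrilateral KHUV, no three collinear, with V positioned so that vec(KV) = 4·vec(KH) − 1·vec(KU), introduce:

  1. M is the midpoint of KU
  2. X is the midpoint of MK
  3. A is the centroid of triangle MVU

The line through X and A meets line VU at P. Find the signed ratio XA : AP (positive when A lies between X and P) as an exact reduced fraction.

Work in coordinates with K = (0, 0), H = (1, 0), U = (0, 1), V = (4, -1).
1. M is the midpoint of KU ⇒ M = (0, 1/2)
2. X is the midpoint of MK ⇒ X = (0, 1/4)
3. A is the centroid of triangle MVU ⇒ A = (4/3, 1/6)
line XA meets VU at P = (12/7, 1/7)
A = X + t·(P−X) with t = 7/9, so XA:AP = 7/9:2/9

XA:AP = 7/2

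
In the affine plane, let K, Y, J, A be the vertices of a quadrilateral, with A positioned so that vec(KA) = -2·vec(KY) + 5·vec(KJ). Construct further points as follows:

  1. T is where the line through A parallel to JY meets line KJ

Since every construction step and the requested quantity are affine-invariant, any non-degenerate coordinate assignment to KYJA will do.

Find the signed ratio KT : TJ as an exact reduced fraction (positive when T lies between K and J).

KT:TJ = -3/2

Work in coordinates with K = (0, 0), Y = (1, 0), J = (0, 1), A = (-2, 5).
1. T is where the line through A parallel to JY meets line KJ ⇒ T = (0, 3)
T = K + t·(J−K) with t = 3, so KT:TJ = t:(1−t) = 3:-2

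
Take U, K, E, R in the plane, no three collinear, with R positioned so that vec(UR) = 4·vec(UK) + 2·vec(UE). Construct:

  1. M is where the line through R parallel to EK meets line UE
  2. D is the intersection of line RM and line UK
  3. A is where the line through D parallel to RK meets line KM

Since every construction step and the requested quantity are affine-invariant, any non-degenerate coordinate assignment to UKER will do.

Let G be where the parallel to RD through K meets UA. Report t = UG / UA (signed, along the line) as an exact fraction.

Set U = (0, 0), K = (1, 0), E = (0, 1), R = (4, 2); any affine frame gives the same invariant.
1. M is where the line through R parallel to EK meets line UE ⇒ M = (0, 6)
2. D is the intersection of line RM and line UK ⇒ D = (6, 0)
3. A is where the line through D parallel to RK meets line KM ⇒ A = (3/2, -3)
through K parallel to RD: direction (2, -2); meets UA at G = (-1, 2)
G = U + t·(A−U) with t = -2/3

t = -2/3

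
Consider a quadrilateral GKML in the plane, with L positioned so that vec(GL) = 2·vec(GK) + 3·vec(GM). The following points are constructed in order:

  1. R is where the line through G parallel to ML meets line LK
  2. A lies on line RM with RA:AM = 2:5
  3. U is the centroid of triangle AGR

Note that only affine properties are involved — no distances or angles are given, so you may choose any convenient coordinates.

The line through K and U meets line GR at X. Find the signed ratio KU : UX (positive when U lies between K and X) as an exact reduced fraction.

Choose coordinates G = (0, 0), K = (1, 0), M = (0, 1), L = (2, 3).
1. R is where the line through G parallel to ML meets line LK ⇒ R = (3/2, 3/2)
2. A lies on line RM with RA:AM = 2:5 ⇒ A = (15/14, 19/14)
3. U is the centroid of triangle AGR ⇒ U = (6/7, 20/21)
line KU meets GR at X = (20/23, 20/23)
U = K + t·(X−K) with t = 23/21, so KU:UX = 23/21:-2/21

KU:UX = -23/2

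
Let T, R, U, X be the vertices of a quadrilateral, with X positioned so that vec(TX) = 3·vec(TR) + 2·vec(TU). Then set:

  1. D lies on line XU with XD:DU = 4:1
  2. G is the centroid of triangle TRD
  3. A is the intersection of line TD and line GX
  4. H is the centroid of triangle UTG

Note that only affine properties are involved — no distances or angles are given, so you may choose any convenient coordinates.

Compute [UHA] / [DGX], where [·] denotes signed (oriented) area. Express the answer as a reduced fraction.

[UHA]:[DGX] = -8/105

Choose coordinates T = (0, 0), R = (1, 0), U = (0, 1), X = (3, 2).
1. D lies on line XU with XD:DU = 4:1 ⇒ D = (3/5, 6/5)
2. G is the centroid of triangle TRD ⇒ G = (8/15, 2/5)
3. A is the intersection of line TD and line GX ⇒ A = (1/25, 2/25)
4. H is the centroid of triangle UTG ⇒ H = (8/45, 7/15)
2·[UHA] = -32/225, 2·[DGX] = 28/15
[UHA]:[DGX] = -32/225:28/15 = -8/105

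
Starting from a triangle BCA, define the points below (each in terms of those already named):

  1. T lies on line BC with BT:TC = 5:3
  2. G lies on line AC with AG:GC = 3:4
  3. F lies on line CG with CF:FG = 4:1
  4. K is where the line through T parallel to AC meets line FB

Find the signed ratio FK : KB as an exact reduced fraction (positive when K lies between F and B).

Choose coordinates B = (0, 0), C = (1, 0), A = (0, 1).
1. T lies on line BC with BT:TC = 5:3 ⇒ T = (5/8, 0)
2. G lies on line AC with AG:GC = 3:4 ⇒ G = (3/7, 4/7)
3. F lies on line CG with CF:FG = 4:1 ⇒ F = (19/35, 16/35)
4. K is where the line through T parallel to AC meets line FB ⇒ K = (19/56, 2/7)
K = F + t·(B−F) with t = 3/8, so FK:KB = t:(1−t) = 3/8:5/8

FK:KB = 3/5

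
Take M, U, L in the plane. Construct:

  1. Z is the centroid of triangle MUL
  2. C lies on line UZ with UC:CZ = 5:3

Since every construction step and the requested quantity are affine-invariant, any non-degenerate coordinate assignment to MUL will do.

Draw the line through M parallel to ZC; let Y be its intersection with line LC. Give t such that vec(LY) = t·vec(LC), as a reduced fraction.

Choose coordinates M = (0, 0), U = (1, 0), L = (0, 1).
1. Z is the centroid of triangle MUL ⇒ Z = (1/3, 1/3)
2. C lies on line UZ with UC:CZ = 5:3 ⇒ C = (7/12, 5/24)
through M parallel to ZC: direction (1/4, -1/8); meets LC at Y = (7/6, -7/12)
Y = L + t·(C−L) with t = 2

t = 2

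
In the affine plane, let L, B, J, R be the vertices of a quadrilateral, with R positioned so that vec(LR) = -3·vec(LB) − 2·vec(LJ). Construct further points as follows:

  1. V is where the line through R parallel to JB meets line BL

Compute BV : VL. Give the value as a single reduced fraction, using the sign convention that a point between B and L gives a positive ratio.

Choose coordinates L = (0, 0), B = (1, 0), J = (0, 1), R = (-3, -2).
1. V is where the line through R parallel to JB meets line BL ⇒ V = (-5, 0)
V = B + t·(L−B) with t = 6, so BV:VL = t:(1−t) = 6:-5

BV:VL = -6/5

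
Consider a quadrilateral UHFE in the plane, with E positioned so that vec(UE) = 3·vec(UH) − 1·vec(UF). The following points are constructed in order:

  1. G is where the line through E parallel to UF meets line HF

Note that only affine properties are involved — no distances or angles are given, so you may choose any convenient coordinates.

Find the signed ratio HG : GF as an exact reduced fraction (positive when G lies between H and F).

HG:GF = -2/3

Assign U = (0, 0), H = (1, 0), F = (0, 1), E = (3, -1) — the answer is frame-independent, so this choice is without loss of generality.
1. G is where the line through E parallel to UF meets line HF ⇒ G = (3, -2)
G = H + t·(F−H) with t = -2, so HG:GF = t:(1−t) = -2:3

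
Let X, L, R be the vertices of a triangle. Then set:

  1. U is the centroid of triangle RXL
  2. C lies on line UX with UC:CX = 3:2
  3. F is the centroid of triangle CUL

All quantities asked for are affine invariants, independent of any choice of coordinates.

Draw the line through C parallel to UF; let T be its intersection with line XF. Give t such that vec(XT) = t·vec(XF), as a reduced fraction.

t = 2/5

Assign X = (0, 0), L = (1, 0), R = (0, 1) — the answer is frame-independent, so this choice is without loss of generality.
1. U is the centroid of triangle RXL ⇒ U = (1/3, 1/3)
2. C lies on line UX with UC:CX = 3:2 ⇒ C = (2/15, 2/15)
3. F is the centroid of triangle CUL ⇒ F = (22/45, 7/45)
through C parallel to UF: direction (7/45, -8/45); meets XF at T = (44/225, 14/225)
T = X + t·(F−X) with t = 2/5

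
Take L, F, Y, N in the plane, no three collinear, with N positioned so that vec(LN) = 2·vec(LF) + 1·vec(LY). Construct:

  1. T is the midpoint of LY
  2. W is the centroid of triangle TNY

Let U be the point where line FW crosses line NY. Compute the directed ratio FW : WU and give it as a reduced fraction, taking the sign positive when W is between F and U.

FW:WU = 5

Work in coordinates with L = (0, 0), F = (1, 0), Y = (0, 1), N = (2, 1).
1. T is the midpoint of LY ⇒ T = (0, 1/2)
2. W is the centroid of triangle TNY ⇒ W = (2/3, 5/6)
line FW meets NY at U = (3/5, 1)
W = F + t·(U−F) with t = 5/6, so FW:WU = 5/6:1/6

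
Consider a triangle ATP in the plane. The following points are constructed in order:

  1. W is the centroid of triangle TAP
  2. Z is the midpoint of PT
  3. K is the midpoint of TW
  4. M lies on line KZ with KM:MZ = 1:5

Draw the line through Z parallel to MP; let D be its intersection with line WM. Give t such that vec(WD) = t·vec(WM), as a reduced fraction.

t = 17/12

Set A = (0, 0), T = (1, 0), P = (0, 1); any affine frame gives the same invariant.
1. W is the centroid of triangle TAP ⇒ W = (1/3, 1/3)
2. Z is the midpoint of PT ⇒ Z = (1/2, 1/2)
3. K is the midpoint of TW ⇒ K = (2/3, 1/6)
4. M lies on line KZ with KM:MZ = 1:5 ⇒ M = (23/36, 2/9)
through Z parallel to MP: direction (-23/36, 7/9); meets WM at D = (331/432, 19/108)
D = W + t·(M−W) with t = 17/12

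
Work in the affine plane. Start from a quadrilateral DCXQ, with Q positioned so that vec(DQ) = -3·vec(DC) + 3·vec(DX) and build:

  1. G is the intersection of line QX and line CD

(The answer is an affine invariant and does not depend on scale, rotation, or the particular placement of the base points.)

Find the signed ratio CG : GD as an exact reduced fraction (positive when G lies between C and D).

CG:GD = -1/3

Choose coordinates D = (0, 0), C = (1, 0), X = (0, 1), Q = (-3, 3).
1. G is the intersection of line QX and line CD ⇒ G = (3/2, 0)
G = C + t·(D−C) with t = -1/2, so CG:GD = t:(1−t) = -1/2:3/2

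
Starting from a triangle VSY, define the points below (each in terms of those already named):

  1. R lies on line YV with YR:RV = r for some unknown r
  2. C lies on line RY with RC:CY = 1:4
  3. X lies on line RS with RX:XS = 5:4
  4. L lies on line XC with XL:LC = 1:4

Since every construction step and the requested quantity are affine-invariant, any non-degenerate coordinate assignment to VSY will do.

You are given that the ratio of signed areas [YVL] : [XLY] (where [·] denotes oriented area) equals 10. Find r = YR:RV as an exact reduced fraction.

r = -1/3

Choose coordinates V = (0, 0), S = (1, 0), Y = (0, 1).
1. With YR:RV = r, write λ = r/(r+1) so R = Y + λ·(V−Y); R is affine-linear in λ
2. C lies on line RY with RC:CY = 1:4 ⇒ C is an affine combination of earlier points and hence also affine-linear in λ
3. X lies on line RS with RX:XS = 5:4 ⇒ X is an affine combination of earlier points and hence also affine-linear in λ
4. L lies on line XC with XL:LC = 1:4 ⇒ L is an affine combination of earlier points and hence also affine-linear in λ
Every point depending on R is an affine combination of R and λ-independent points, so each such coordinate is linear in λ; the λ² term in each signed area is a multiple of (V−Y)×(V−Y) = 0, so 2·[YVL] and 2·[XLY] are each linear in λ. Evaluating at λ=0 and λ=1:
  2·[YVL] = 4/9,   2·[XLY] = -4/45·λ
So [YVL]:[XLY] = (4/9) / (-4/45·λ). Setting this equal to 10:
  4/9 = 10·(-4/45·λ)  ⇒  λ = -1/2
Then r = λ/(1−λ) = (-1/2)/(3/2) = -1/3. Check: with r = -1/3, R = (0, 3/2) and [YVL]:[XLY] = 10 as required.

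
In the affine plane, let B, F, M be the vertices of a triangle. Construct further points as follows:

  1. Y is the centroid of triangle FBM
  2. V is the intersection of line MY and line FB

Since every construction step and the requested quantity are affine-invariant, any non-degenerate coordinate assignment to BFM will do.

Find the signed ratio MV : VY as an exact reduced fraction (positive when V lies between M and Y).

MV:VY = -3

Assign B = (0, 0), F = (1, 0), M = (0, 1) — the answer is frame-independent, so this choice is without loss of generality.
1. Y is the centroid of triangle FBM ⇒ Y = (1/3, 1/3)
2. V is the intersection of line MY and line FB ⇒ V = (1/2, 0)
V = M + t·(Y−M) with t = 3/2, so MV:VY = t:(1−t) = 3/2:-1/2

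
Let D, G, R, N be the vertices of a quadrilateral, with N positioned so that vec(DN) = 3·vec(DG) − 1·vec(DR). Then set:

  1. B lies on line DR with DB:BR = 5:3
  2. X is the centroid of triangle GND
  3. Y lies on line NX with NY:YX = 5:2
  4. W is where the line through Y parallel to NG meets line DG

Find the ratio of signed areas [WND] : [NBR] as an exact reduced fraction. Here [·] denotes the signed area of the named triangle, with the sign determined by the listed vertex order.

[WND]:[NBR] = 128/189

Work in coordinates with D = (0, 0), G = (1, 0), R = (0, 1), N = (3, -1).
1. B lies on line DR with DB:BR = 5:3 ⇒ B = (0, 5/8)
2. X is the centroid of triangle GND ⇒ X = (4/3, -1/3)
3. Y lies on line NX with NY:YX = 5:2 ⇒ Y = (38/21, -11/21)
4. W is where the line through Y parallel to NG meets line DG ⇒ W = (16/21, 0)
2·[WND] = -16/21, 2·[NBR] = -9/8
[WND]:[NBR] = -16/21:-9/8 = 128/189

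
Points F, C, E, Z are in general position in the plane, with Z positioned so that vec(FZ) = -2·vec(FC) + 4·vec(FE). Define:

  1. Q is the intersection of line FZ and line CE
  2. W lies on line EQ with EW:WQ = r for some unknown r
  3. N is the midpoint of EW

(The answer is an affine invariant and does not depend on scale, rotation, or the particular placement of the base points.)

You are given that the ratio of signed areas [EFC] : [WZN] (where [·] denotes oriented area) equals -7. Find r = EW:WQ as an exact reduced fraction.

Set F = (0, 0), C = (1, 0), E = (0, 1), Z = (-2, 4); any affine frame gives the same invariant.
1. Q is the intersection of line FZ and line CE ⇒ Q = (-1, 2)
2. With EW:WQ = r, write λ = r/(r+1) so W = E + λ·(Q−E); W is affine-linear in λ
3. N is the midpoint of EW ⇒ N is an affine combination of earlier points and hence also affine-linear in λ
Every point depending on W is an affine combination of W and λ-independent points, so each such coordinate is linear in λ; the λ² term in each signed area is a multiple of (Q−E)×(Q−E) = 0, so 2·[EFC] and 2·[WZN] are each linear in λ. Evaluating at λ=0 and λ=1:
  2·[EFC] = 1,   2·[WZN] = -1/2·λ
So [EFC]:[WZN] = (1) / (-1/2·λ). Setting this equal to -7:
  1 = -7·(-1/2·λ)  ⇒  λ = 2/7
Then r = λ/(1−λ) = (2/7)/(5/7) = 2/5. Check: with r = 2/5, W = (-2/7, 9/7) and [EFC]:[WZN] = -7 as required.

r = 2/5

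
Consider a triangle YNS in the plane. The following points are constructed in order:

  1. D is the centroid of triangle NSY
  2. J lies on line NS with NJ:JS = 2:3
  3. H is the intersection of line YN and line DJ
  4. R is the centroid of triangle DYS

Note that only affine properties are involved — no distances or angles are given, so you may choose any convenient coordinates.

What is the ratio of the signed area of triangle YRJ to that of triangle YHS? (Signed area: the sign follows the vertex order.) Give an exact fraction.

[YRJ]:[YHS] = 2/9

Work in coordinates with Y = (0, 0), N = (1, 0), S = (0, 1).
1. D is the centroid of triangle NSY ⇒ D = (1/3, 1/3)
2. J lies on line NS with NJ:JS = 2:3 ⇒ J = (3/5, 2/5)
3. H is the intersection of line YN and line DJ ⇒ H = (-1, 0)
4. R is the centroid of triangle DYS ⇒ R = (1/9, 4/9)
2·[YRJ] = -2/9, 2·[YHS] = -1
[YRJ]:[YHS] = -2/9:-1 = 2/9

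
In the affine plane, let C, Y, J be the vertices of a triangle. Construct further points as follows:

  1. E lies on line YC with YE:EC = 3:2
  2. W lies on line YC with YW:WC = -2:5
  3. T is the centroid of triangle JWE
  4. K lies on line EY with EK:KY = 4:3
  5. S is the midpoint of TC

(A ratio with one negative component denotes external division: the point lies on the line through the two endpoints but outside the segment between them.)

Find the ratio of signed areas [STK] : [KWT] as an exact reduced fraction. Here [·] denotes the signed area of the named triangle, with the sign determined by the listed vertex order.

[STK]:[KWT] = -39/97

Set C = (0, 0), Y = (1, 0), J = (0, 1); any affine frame gives the same invariant.
1. E lies on line YC with YE:EC = 3:2 ⇒ E = (2/5, 0)
2. W lies on line YC with YW:WC = -2:5 ⇒ W = (5/3, 0)
3. T is the centroid of triangle JWE ⇒ T = (31/45, 1/3)
4. K lies on line EY with EK:KY = 4:3 ⇒ K = (26/35, 0)
5. S is the midpoint of TC ⇒ S = (31/90, 1/6)
2·[STK] = -13/105, 2·[KWT] = 97/315
[STK]:[KWT] = -13/105:97/315 = -39/97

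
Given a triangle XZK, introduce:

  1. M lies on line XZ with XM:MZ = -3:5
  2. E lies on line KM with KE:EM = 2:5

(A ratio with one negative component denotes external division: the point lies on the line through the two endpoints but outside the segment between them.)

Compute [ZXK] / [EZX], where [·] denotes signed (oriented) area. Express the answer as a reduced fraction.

[ZXK]:[EZX] = 7/5

Choose coordinates X = (0, 0), Z = (1, 0), K = (0, 1).
1. M lies on line XZ with XM:MZ = -3:5 ⇒ M = (-3/2, 0)
2. E lies on line KM with KE:EM = 2:5 ⇒ E = (-3/7, 5/7)
2·[ZXK] = -1, 2·[EZX] = -5/7
[ZXK]:[EZX] = -1:-5/7 = 7/5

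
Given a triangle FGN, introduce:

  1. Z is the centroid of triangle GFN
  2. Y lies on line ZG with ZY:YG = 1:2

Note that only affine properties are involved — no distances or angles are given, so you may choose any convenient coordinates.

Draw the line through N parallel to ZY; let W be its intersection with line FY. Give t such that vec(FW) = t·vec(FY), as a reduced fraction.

t = 2

Work in coordinates with F = (0, 0), G = (1, 0), N = (0, 1).
1. Z is the centroid of triangle GFN ⇒ Z = (1/3, 1/3)
2. Y lies on line ZG with ZY:YG = 1:2 ⇒ Y = (5/9, 2/9)
through N parallel to ZY: direction (2/9, -1/9); meets FY at W = (10/9, 4/9)
W = F + t·(Y−F) with t = 2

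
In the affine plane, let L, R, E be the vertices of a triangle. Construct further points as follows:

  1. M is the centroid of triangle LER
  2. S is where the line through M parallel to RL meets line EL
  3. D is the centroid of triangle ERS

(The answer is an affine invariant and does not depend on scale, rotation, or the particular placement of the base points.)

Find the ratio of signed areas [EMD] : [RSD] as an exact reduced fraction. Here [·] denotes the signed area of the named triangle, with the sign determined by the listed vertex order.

Assign L = (0, 0), R = (1, 0), E = (0, 1) — the answer is frame-independent, so this choice is without loss of generality.
1. M is the centroid of triangle LER ⇒ M = (1/3, 1/3)
2. S is where the line through M parallel to RL meets line EL ⇒ S = (0, 1/3)
3. D is the centroid of triangle ERS ⇒ D = (1/3, 4/9)
2·[EMD] = 1/27, 2·[RSD] = -2/9
[EMD]:[RSD] = 1/27:-2/9 = -1/6

[EMD]:[RSD] = -1/6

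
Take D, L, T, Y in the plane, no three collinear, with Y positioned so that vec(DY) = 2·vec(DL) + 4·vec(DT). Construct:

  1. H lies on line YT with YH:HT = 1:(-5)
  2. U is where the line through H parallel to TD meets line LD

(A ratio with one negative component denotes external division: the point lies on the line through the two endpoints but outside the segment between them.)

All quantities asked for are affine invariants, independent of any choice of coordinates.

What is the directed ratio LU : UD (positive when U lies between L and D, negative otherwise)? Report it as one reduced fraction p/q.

LU:UD = -3/5

Set D = (0, 0), L = (1, 0), T = (0, 1), Y = (2, 4); any affine frame gives the same invariant.
1. H lies on line YT with YH:HT = 1:(-5) ⇒ H = (5/2, 19/4)
2. U is where the line through H parallel to TD meets line LD ⇒ U = (5/2, 0)
U = L + t·(D−L) with t = -3/2, so LU:UD = t:(1−t) = -3/2:5/2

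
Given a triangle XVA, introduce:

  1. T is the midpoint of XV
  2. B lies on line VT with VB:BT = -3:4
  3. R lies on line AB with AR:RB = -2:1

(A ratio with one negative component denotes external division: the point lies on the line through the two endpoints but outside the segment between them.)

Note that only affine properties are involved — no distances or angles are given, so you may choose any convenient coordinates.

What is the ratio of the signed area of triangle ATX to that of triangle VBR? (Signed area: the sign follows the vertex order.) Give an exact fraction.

[ATX]:[VBR] = 1/3

Assign X = (0, 0), V = (1, 0), A = (0, 1) — the answer is frame-independent, so this choice is without loss of generality.
1. T is the midpoint of XV ⇒ T = (1/2, 0)
2. B lies on line VT with VB:BT = -3:4 ⇒ B = (5/2, 0)
3. R lies on line AB with AR:RB = -2:1 ⇒ R = (5, -1)
2·[ATX] = -1/2, 2·[VBR] = -3/2
[ATX]:[VBR] = -1/2:-3/2 = 1/3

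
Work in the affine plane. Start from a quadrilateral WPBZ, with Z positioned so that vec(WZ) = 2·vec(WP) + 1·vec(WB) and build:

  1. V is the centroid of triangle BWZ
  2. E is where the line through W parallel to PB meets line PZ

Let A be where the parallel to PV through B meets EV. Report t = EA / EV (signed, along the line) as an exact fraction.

t = 1/3

Choose coordinates W = (0, 0), P = (1, 0), B = (0, 1), Z = (2, 1).
1. V is the centroid of triangle BWZ ⇒ V = (2/3, 2/3)
2. E is where the line through W parallel to PB meets line PZ ⇒ E = (1/2, -1/2)
through B parallel to PV: direction (-1/3, 2/3); meets EV at A = (5/9, -1/9)
A = E + t·(V−E) with t = 1/3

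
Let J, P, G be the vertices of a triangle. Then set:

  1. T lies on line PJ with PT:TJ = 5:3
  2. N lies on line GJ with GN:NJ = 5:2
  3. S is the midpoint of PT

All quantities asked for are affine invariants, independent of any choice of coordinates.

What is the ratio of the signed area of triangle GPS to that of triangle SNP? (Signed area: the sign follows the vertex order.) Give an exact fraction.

[GPS]:[SNP] = 7/2

Assign J = (0, 0), P = (1, 0), G = (0, 1) — the answer is frame-independent, so this choice is without loss of generality.
1. T lies on line PJ with PT:TJ = 5:3 ⇒ T = (3/8, 0)
2. N lies on line GJ with GN:NJ = 5:2 ⇒ N = (0, 2/7)
3. S is the midpoint of PT ⇒ S = (11/16, 0)
2·[GPS] = -5/16, 2·[SNP] = -5/56
[GPS]:[SNP] = -5/16:-5/56 = 7/2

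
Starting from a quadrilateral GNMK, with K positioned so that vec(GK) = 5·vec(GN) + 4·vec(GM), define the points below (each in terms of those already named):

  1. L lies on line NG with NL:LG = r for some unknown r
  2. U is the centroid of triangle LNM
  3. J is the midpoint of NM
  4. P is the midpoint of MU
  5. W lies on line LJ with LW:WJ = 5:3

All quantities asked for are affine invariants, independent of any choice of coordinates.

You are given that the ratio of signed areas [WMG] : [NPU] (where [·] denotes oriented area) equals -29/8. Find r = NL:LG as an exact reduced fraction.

Set G = (0, 0), N = (1, 0), M = (0, 1), K = (5, 4); any affine frame gives the same invariant.
1. With NL:LG = r, write λ = r/(r+1) so L = N + λ·(G−N); L is affine-linear in λ
2. U is the centroid of triangle LNM ⇒ U is an affine combination of earlier points and hence also affine-linear in λ
3. J is the midpoint of NM ⇒ J = (1/2, 1/2)
4. P is the midpoint of MU ⇒ P is an affine combination of earlier points and hence also affine-linear in λ
5. W lies on line LJ with LW:WJ = 5:3 ⇒ W is an affine combination of earlier points and hence also affine-linear in λ
Every point depending on L is an affine combination of L and λ-independent points, so each such coordinate is linear in λ; the λ² term in each signed area is a multiple of (G−N)×(G−N) = 0, so 2·[WMG] and 2·[NPU] are each linear in λ. Evaluating at λ=0 and λ=1:
  2·[WMG] = -3/8·λ + 11/16,   2·[NPU] = 1/6·λ
So [WMG]:[NPU] = (-3/8·λ + 11/16) / (1/6·λ). Setting this equal to -29/8:
  -3/8·λ + 11/16 = -29/8·(1/6·λ)  ⇒  λ = -3
Then r = λ/(1−λ) = (-3)/(4) = -3/4. Check: with r = -3/4, L = (4, 0) and [WMG]:[NPU] = -29/8 as required.

r = -3/4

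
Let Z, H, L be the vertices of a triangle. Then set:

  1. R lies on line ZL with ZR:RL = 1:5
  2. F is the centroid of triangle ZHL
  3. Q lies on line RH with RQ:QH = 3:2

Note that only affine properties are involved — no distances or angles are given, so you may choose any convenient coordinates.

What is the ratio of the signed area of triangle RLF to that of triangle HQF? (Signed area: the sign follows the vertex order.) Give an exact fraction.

[RLF]:[HQF] = 25/8

Work in coordinates with Z = (0, 0), H = (1, 0), L = (0, 1).
1. R lies on line ZL with ZR:RL = 1:5 ⇒ R = (0, 1/6)
2. F is the centroid of triangle ZHL ⇒ F = (1/3, 1/3)
3. Q lies on line RH with RQ:QH = 3:2 ⇒ Q = (3/5, 1/15)
2·[RLF] = -5/18, 2·[HQF] = -4/45
[RLF]:[HQF] = -5/18:-4/45 = 25/8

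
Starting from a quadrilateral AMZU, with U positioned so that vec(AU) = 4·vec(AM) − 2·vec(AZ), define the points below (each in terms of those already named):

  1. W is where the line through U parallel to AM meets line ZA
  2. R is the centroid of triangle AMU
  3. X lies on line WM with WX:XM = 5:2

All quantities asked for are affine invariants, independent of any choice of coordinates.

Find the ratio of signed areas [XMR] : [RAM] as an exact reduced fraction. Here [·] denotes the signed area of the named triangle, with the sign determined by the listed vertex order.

Choose coordinates A = (0, 0), M = (1, 0), Z = (0, 1), U = (4, -2).
1. W is where the line through U parallel to AM meets line ZA ⇒ W = (0, -2)
2. R is the centroid of triangle AMU ⇒ R = (5/3, -2/3)
3. X lies on line WM with WX:XM = 5:2 ⇒ X = (5/7, -4/7)
2·[XMR] = -4/7, 2·[RAM] = -2/3
[XMR]:[RAM] = -4/7:-2/3 = 6/7

[XMR]:[RAM] = 6/7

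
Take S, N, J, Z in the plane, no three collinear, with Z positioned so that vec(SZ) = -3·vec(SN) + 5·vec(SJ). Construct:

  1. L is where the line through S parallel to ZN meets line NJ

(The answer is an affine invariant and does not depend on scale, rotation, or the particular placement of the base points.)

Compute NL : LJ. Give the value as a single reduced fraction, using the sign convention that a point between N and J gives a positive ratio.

NL:LJ = -5/4

Set S = (0, 0), N = (1, 0), J = (0, 1), Z = (-3, 5); any affine frame gives the same invariant.
1. L is where the line through S parallel to ZN meets line NJ ⇒ L = (-4, 5)
L = N + t·(J−N) with t = 5, so NL:LJ = t:(1−t) = 5:-4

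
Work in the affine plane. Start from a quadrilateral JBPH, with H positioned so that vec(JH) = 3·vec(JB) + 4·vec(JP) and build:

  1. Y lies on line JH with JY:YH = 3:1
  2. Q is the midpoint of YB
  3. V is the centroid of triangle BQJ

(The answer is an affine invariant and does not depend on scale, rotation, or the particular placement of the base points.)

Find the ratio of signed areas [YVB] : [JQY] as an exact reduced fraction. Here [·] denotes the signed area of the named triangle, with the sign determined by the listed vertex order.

[YVB]:[JQY] = 2/3

Choose coordinates J = (0, 0), B = (1, 0), P = (0, 1), H = (3, 4).
1. Y lies on line JH with JY:YH = 3:1 ⇒ Y = (9/4, 3)
2. Q is the midpoint of YB ⇒ Q = (13/8, 3/2)
3. V is the centroid of triangle BQJ ⇒ V = (7/8, 1/2)
2·[YVB] = 1, 2·[JQY] = 3/2
[YVB]:[JQY] = 1:3/2 = 2/3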